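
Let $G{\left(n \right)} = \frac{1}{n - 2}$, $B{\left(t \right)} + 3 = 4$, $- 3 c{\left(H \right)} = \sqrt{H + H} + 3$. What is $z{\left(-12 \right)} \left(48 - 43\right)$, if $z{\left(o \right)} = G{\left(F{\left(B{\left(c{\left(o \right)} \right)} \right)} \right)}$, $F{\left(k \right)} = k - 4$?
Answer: $-1$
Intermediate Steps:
$c{\left(H \right)} = -1 - \frac{\sqrt{2} \sqrt{H}}{3}$ ($c{\left(H \right)} = - \frac{\sqrt{H + H} + 3}{3} = - \frac{\sqrt{2 H} + 3}{3} = - \frac{\sqrt{2} \sqrt{H} + 3}{3} = - \frac{3 + \sqrt{2} \sqrt{H}}{3} = -1 - \frac{\sqrt{2} \sqrt{H}}{3}$)
$B{\left(t \right)} = 1$ ($B{\left(t \right)} = -3 + 4 = 1$)
$F{\left(k \right)} = -4 + k$
$G{\left(n \right)} = \frac{1}{-2 + n}$
$z{\left(o \right)} = - \frac{1}{5}$ ($z{\left(o \right)} = \frac{1}{-2 + \left(-4 + 1\right)} = \frac{1}{-2 - 3} = \frac{1}{-5} = - \frac{1}{5}$)
$z{\left(-12 \right)} \left(48 - 43\right) = - \frac{48 - 43}{5} = \left(- \frac{1}{5}\right) 5 = -1$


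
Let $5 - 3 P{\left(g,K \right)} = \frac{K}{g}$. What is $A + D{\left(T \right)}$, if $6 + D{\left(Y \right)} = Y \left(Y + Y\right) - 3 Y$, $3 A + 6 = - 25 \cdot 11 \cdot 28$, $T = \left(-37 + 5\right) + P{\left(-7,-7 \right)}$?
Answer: $- \frac{5416}{9} \approx -601.78$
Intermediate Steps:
$P{\left(g,K \right)} = \frac{5}{3} - \frac{K}{3 g}$ ($P{\left(g,K \right)} = \frac{5}{3} - \frac{K \frac{1}{g}}{3} = \frac{5}{3} - \frac{K}{3 g}$)
$T = - \frac{92}{3}$ ($T = \left(-37 + 5\right) + \frac{\left(-1\right) \left(-7\right) + 5 \left(-7\right)}{3 \left(-7\right)} = -32 + \frac{1}{3} \left(- \frac{1}{7}\right) \left(7 - 35\right) = -32 + \frac{1}{3} \left(- \frac{1}{7}\right) \left(-28\right) = -32 + \frac{4}{3} = - \frac{92}{3} \approx -30.667$)
$A = - \frac{7706}{3}$ ($A = -2 + \frac{\left(-25\right) 11 \cdot 28}{3} = -2 + \frac{\left(-25\right) 308}{3} = -2 + \frac{1}{3} \left(-7700\right) = -2 - \frac{7700}{3} = - \frac{7706}{3} \approx -2568.7$)
$D{\left(Y \right)} = -6 - 3 Y + 2 Y^{2}$ ($D{\left(Y \right)} = -6 + \left(Y \left(Y + Y\right) - 3 Y\right) = -6 + \left(Y 2 Y - 3 Y\right) = -6 + \left(2 Y^{2} - 3 Y\right) = -6 + \left(- 3 Y + 2 Y^{2}\right) = -6 - 3 Y + 2 Y^{2}$)
$A + D{\left(T \right)} = - \frac{7706}{3} - \left(-86 - \frac{16928}{9}\right) = - \frac{7706}{3} + \left(-6 + 92 + 2 \cdot \frac{8464}{9}\right) = - \frac{7706}{3} + \left(-6 + 92 + \frac{16928}{9}\right) = - \frac{7706}{3} + \frac{17702}{9} = - \frac{5416}{9}$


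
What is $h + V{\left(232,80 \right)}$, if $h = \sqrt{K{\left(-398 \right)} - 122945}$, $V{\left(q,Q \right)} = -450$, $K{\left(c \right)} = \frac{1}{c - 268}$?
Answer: $-450 + \frac{i \sqrt{6059221454}}{222} \approx -450.0 + 350.64 i$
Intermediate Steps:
$K{\left(c \right)} = \frac{1}{-268 + c}$
$h = \frac{i \sqrt{6059221454}}{222}$ ($h = \sqrt{\frac{1}{-268 - 398} - 122945} = \sqrt{\frac{1}{-666} - 122945} = \sqrt{- \frac{1}{666} - 122945} = \sqrt{- \frac{81881371}{666}} = \frac{i \sqrt{6059221454}}{222} \approx 350.64 i$)
$h + V{\left(232,80 \right)} = \frac{i \sqrt{6059221454}}{222} - 450 = -450 + \frac{i \sqrt{6059221454}}{222}$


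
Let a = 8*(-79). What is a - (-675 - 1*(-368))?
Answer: -325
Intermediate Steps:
a = -632
a - (-675 - 1*(-368)) = -632 - (-675 - 1*(-368)) = -632 - (-675 + 368) = -632 - 1*(-307) = -632 + 307 = -325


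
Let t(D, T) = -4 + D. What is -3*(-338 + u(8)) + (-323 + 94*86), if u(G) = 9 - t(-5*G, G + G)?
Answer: 8616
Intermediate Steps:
u(G) = 13 + 5*G (u(G) = 9 - (-4 - 5*G) = 9 + (4 + 5*G) = 13 + 5*G)
-3*(-338 + u(8)) + (-323 + 94*86) = -3*(-338 + (13 + 5*8)) + (-323 + 94*86) = -3*(-338 + (13 + 40)) + (-323 + 8084) = -3*(-338 + 53) + 7761 = -3*(-285) + 7761 = 855 + 7761 = 8616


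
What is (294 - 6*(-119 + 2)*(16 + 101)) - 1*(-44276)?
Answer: 126704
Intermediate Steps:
(294 - 6*(-119 + 2)*(16 + 101)) - 1*(-44276) = (294 - (-702)*117) + 44276 = (294 - 6*(-13689)) + 44276 = (294 + 82134) + 44276 = 82428 + 44276 = 126704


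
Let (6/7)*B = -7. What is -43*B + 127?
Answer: 2869/6 ≈ 478.17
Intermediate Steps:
B = -49/6 (B = (7/6)*(-7) = -49/6 ≈ -8.1667)
-43*B + 127 = -43*(-49/6) + 127 = 2107/6 + 127 = 2869/6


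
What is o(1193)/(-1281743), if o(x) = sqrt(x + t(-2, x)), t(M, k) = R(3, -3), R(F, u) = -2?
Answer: -sqrt(1191)/1281743 ≈ -2.6925e-5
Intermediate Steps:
t(M, k) = -2
o(x) = sqrt(-2 + x) (o(x) = sqrt(x - 2) = sqrt(-2 + x))
o(1193)/(-1281743) = sqrt(-2 + 1193)/(-1281743) = sqrt(1191)*(-1/1281743) = -sqrt(1191)/1281743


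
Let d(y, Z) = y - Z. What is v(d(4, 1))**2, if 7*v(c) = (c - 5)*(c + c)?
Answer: 144/49 ≈ 2.9388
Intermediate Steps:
v(c) = 2*c*(-5 + c)/7 (v(c) = ((c - 5)*(c + c))/7 = ((-5 + c)*(2*c))/7 = (2*c*(-5 + c))/7 = 2*c*(-5 + c)/7)
v(d(4, 1))**2 = (2*(4 - 1*1)*(-5 + (4 - 1*1))/7)**2 = (2*(4 - 1)*(-5 + (4 - 1))/7)**2 = ((2/7)*3*(-5 + 3))**2 = ((2/7)*3*(-2))**2 = (-12/7)**2 = 144/49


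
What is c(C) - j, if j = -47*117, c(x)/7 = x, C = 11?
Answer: 5576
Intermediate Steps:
c(x) = 7*x
j = -5499
c(C) - j = 7*11 - 1*(-5499) = 77 + 5499 = 5576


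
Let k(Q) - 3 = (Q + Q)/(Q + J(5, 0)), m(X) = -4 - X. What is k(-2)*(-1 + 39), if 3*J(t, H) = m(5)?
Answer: 722/5 ≈ 144.40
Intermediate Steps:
J(t, H) = -3 (J(t, H) = (-4 - 1*5)/3 = (-4 - 5)/3 = (⅓)*(-9) = -3)
k(Q) = 3 + 2*Q/(-3 + Q) (k(Q) = 3 + (Q + Q)/(Q - 3) = 3 + (2*Q)/(-3 + Q) = 3 + 2*Q/(-3 + Q))
k(-2)*(-1 + 39) = ((-9 + 5*(-2))/(-3 - 2))*(-1 + 39) = ((-9 - 10)/(-5))*38 = -⅕*(-19)*38 = (19/5)*38 = 722/5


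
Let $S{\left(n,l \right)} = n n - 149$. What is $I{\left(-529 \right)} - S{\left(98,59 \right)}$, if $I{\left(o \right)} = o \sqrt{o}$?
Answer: $-9455 - 12167 i \approx -9455.0 - 12167.0 i$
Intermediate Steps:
$I{\left(o \right)} = o^{\frac{3}{2}}$
$S{\left(n,l \right)} = -149 + n^{2}$ ($S{\left(n,l \right)} = n^{2} - 149 = -149 + n^{2}$)
$I{\left(-529 \right)} - S{\left(98,59 \right)} = \left(-529\right)^{\frac{3}{2}} - \left(-149 + 98^{2}\right) = - 12167 i - \left(-149 + 9604\right) = - 12167 i - 9455 = -9455 - 12167 i$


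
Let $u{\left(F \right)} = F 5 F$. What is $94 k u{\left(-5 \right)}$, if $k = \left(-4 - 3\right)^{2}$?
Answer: $575750$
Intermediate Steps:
$k = 49$ ($k = \left(-4 - 3\right)^{2} = \left(-7\right)^{2} = 49$)
$u{\left(F \right)} = 5 F^{2}$ ($u{\left(F \right)} = 5 F F = 5 F^{2}$)
$94 k u{\left(-5 \right)} = 94 \cdot 49 \cdot 5 \left(-5\right)^{2} = 4606 \cdot 5 \cdot 25 = 4606 \cdot 125 = 575750$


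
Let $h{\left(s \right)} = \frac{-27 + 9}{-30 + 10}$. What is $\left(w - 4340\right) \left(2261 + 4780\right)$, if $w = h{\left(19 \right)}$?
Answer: $- \frac{305516031}{10} \approx -3.0552 \cdot 10^{7}$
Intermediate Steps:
$h{\left(s \right)} = \frac{9}{10}$ ($h{\left(s \right)} = - \frac{18}{-20} = \left(-18\right) \left(- \frac{1}{20}\right) = \frac{9}{10}$)
$w = \frac{9}{10} \approx 0.9$
$\left(w - 4340\right) \left(2261 + 4780\right) = \left(\frac{9}{10} - 4340\right) \left(2261 + 4780\right) = \left(- \frac{43391}{10}\right) 7041 = - \frac{305516031}{10}$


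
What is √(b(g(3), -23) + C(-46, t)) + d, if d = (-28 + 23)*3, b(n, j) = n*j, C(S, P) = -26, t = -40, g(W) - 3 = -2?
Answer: -15 + 7*I ≈ -15.0 + 7.0*I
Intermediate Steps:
g(W) = 1 (g(W) = 3 - 2 = 1)
b(n, j) = j*n
d = -15 (d = -5*3 = -15)
√(b(g(3), -23) + C(-46, t)) + d = √(-23*1 - 26) - 15 = √(-23 - 26) - 15 = √(-49) - 15 = 7*I - 15 = -15 + 7*I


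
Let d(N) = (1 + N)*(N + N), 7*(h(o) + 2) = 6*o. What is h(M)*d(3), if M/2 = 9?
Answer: 2256/7 ≈ 322.29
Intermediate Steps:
M = 18 (M = 2*9 = 18)
h(o) = -2 + 6*o/7 (h(o) = -2 + (6*o)/7 = -2 + 6*o/7)
d(N) = 2*N*(1 + N) (d(N) = (1 + N)*(2*N) = 2*N*(1 + N))
h(M)*d(3) = (-2 + (6/7)*18)*(2*3*(1 + 3)) = (-2 + 108/7)*(2*3*4) = (94/7)*24 = 2256/7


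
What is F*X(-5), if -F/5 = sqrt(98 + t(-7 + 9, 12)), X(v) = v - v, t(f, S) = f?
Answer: 0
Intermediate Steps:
X(v) = 0
F = -50 (F = -5*sqrt(98 + (-7 + 9)) = -5*sqrt(98 + 2) = -5*sqrt(100) = -5*10 = -50)
F*X(-5) = -50*0 = 0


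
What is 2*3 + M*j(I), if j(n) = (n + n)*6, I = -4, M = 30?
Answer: -1434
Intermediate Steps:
j(n) = 12*n (j(n) = (2*n)*6 = 12*n)
2*3 + M*j(I) = 2*3 + 30*(12*(-4)) = 6 + 30*(-48) = 6 - 1440 = -1434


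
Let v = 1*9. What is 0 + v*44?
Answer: 396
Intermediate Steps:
v = 9
0 + v*44 = 0 + 9*44 = 0 + 396 = 396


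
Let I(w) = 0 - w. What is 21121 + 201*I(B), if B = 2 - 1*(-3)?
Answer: 20116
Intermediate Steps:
B = 5 (B = 2 + 3 = 5)
I(w) = -w
21121 + 201*I(B) = 21121 + 201*(-1*5) = 21121 + 201*(-5) = 21121 - 1005 = 20116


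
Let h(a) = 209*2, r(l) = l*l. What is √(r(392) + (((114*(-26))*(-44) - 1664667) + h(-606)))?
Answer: I*√1380169 ≈ 1174.8*I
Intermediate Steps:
r(l) = l²
h(a) = 418
√(r(392) + (((114*(-26))*(-44) - 1664667) + h(-606))) = √(392² + (((114*(-26))*(-44) - 1664667) + 418)) = √(153664 + ((-2964*(-44) - 1664667) + 418)) = √(153664 + ((130416 - 1664667) + 418)) = √(153664 + (-1534251 + 418)) = √(153664 - 1533833) = √(-1380169) = I*√1380169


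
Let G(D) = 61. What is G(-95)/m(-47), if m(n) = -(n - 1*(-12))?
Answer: 61/35 ≈ 1.7429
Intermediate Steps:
m(n) = -12 - n (m(n) = -(n + 12) = -(12 + n) = -12 - n)
G(-95)/m(-47) = 61/(-12 - 1*(-47)) = 61/(-12 + 47) = 61/35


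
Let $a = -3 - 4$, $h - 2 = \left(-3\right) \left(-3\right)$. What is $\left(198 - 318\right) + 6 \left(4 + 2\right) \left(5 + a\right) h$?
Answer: $-912$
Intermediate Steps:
$h = 11$ ($h = 2 - -9 = 2 + 9 = 11$)
$a = -7$ ($a = -3 - 4 = -7$)
$\left(198 - 318\right) + 6 \left(4 + 2\right) \left(5 + a\right) h = \left(198 - 318\right) + 6 \left(4 + 2\right) \left(5 - 7\right) 11 = -120 + 6 \cdot 6 \left(-2\right) 11 = -120 + 6 \left(-12\right) 11 = -120 - 792 = -912$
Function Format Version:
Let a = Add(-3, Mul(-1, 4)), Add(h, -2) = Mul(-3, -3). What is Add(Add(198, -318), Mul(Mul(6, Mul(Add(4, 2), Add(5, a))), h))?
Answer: -912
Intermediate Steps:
h = 11 (h = Add(2, Mul(-3, -3)) = Add(2, 9) = 11)
a = -7 (a = Add(-3, -4) = -7)
Add(Add(198, -318), Mul(Mul(6, Mul(Add(4, 2), Add(5, a))), h)) = Add(Add(198, -318), Mul(Mul(6, Mul(Add(4, 2), Add(5, -7))), 11)) = Add(-120, Mul(Mul(6, Mul(6, -2)), 11)) = Add(-120, Mul(Mul(6, -12), 11)) = Add(-120, Mul(-72, 11)) = Add(-120, -792) = -912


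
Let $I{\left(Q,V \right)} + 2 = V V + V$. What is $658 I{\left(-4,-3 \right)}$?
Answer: $2632$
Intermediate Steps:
$I{\left(Q,V \right)} = -2 + V + V^{2}$ ($I{\left(Q,V \right)} = -2 + \left(V V + V\right) = -2 + \left(V^{2} + V\right) = -2 + \left(V + V^{2}\right) = -2 + V + V^{2}$)
$658 I{\left(-4,-3 \right)} = 658 \left(-2 - 3 + \left(-3\right)^{2}\right) = 658 \left(-2 - 3 + 9\right) = 658 \cdot 4 = 2632$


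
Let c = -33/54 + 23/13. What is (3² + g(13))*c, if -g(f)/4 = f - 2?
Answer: -9485/234 ≈ -40.534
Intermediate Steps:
c = 271/234 (c = -33*1/54 + 23*(1/13) = -11/18 + 23/13 = 271/234 ≈ 1.1581)
g(f) = 8 - 4*f (g(f) = -4*(f - 2) = -4*(-2 + f) = 8 - 4*f)
(3² + g(13))*c = (3² + (8 - 4*13))*(271/234) = (9 + (8 - 52))*(271/234) = (9 - 44)*(271/234) = -35*271/234 = -9485/234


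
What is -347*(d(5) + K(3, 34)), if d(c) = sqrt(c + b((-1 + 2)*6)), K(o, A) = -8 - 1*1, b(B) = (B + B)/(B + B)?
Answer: 3123 - 347*sqrt(6) ≈ 2273.0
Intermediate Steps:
b(B) = 1 (b(B) = (2*B)/((2*B)) = (2*B)*(1/(2*B)) = 1)
K(o, A) = -9 (K(o, A) = -8 - 1 = -9)
d(c) = sqrt(1 + c) (d(c) = sqrt(c + 1) = sqrt(1 + c))
-347*(d(5) + K(3, 34)) = -347*(sqrt(1 + 5) - 9) = -347*(sqrt(6) - 9) = -347*(-9 + sqrt(6)) = 3123 - 347*sqrt(6)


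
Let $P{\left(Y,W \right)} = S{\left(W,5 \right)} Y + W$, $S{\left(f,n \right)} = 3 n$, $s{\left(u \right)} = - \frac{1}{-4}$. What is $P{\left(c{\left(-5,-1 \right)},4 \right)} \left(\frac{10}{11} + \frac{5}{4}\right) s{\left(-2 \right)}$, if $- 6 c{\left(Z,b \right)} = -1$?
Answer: $\frac{1235}{352} \approx 3.5085$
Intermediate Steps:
$s{\left(u \right)} = \frac{1}{4}$ ($s{\left(u \right)} = \left(-1\right) \left(- \frac{1}{4}\right) = \frac{1}{4}$)
$c{\left(Z,b \right)} = \frac{1}{6}$ ($c{\left(Z,b \right)} = \left(- \frac{1}{6}\right) \left(-1\right) = \frac{1}{6}$)
$P{\left(Y,W \right)} = W + 15 Y$ ($P{\left(Y,W \right)} = 3 \cdot 5 Y + W = 15 Y + W = W + 15 Y$)
$P{\left(c{\left(-5,-1 \right)},4 \right)} \left(\frac{10}{11} + \frac{5}{4}\right) s{\left(-2 \right)} = \left(4 + 15 \cdot \frac{1}{6}\right) \left(\frac{10}{11} + \frac{5}{4}\right) \frac{1}{4} = \left(4 + \frac{5}{2}\right) \left(10 \cdot \frac{1}{11} + 5 \cdot \frac{1}{4}\right) \frac{1}{4} = \frac{13 \left(\frac{10}{11} + \frac{5}{4}\right)}{2} \cdot \frac{1}{4} = \frac{13}{2} \cdot \frac{95}{44} \cdot \frac{1}{4} = \frac{1235}{88} \cdot \frac{1}{4} = \frac{1235}{352}$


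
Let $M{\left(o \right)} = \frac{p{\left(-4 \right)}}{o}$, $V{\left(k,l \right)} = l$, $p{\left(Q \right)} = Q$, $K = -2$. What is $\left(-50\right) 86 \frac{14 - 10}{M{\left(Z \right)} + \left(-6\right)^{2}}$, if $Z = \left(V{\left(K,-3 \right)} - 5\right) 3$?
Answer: $- \frac{103200}{217} \approx -475.58$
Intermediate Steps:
$Z = -24$ ($Z = \left(-3 - 5\right) 3 = \left(-8\right) 3 = -24$)
$M{\left(o \right)} = - \frac{4}{o}$
$\left(-50\right) 86 \frac{14 - 10}{M{\left(Z \right)} + \left(-6\right)^{2}} = \left(-50\right) 86 \frac{14 - 10}{- \frac{4}{-24} + \left(-6\right)^{2}} = - 4300 \frac{4}{\left(-4\right) \left(- \frac{1}{24}\right) + 36} = - 4300 \frac{4}{\frac{1}{6} + 36} = - 4300 \frac{4}{\frac{217}{6}} = - 4300 \cdot 4 \cdot \frac{6}{217} = \left(-4300\right) \frac{24}{217} = - \frac{103200}{217}$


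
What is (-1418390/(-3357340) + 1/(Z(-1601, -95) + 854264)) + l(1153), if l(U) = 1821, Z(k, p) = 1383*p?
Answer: 442050233726921/242695058186 ≈ 1821.4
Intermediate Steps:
(-1418390/(-3357340) + 1/(Z(-1601, -95) + 854264)) + l(1153) = (-1418390/(-3357340) + 1/(1383*(-95) + 854264)) + 1821 = (-1418390*(-1/3357340) + 1/(-131385 + 854264)) + 1821 = (141839/335734 + 1/722879) + 1821 = 102532770215/242695058186 + 1821 = 442050233726921/242695058186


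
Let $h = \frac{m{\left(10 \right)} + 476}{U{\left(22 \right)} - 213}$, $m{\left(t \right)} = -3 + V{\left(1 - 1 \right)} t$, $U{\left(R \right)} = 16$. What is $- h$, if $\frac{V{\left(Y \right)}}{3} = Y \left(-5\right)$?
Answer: $\frac{473}{197} \approx 2.401$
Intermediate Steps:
$V{\left(Y \right)} = - 15 Y$ ($V{\left(Y \right)} = 3 Y \left(-5\right) = 3 \left(- 5 Y\right) = - 15 Y$)
$m{\left(t \right)} = -3$ ($m{\left(t \right)} = -3 + - 15 \left(1 - 1\right) t = -3 + \left(-15\right) 0 t = -3 + 0 t = -3 + 0 = -3$)
$h = - \frac{473}{197}$ ($h = \frac{-3 + 476}{16 - 213} = \frac{473}{-197} = 473 \left(- \frac{1}{197}\right) = - \frac{473}{197} \approx -2.401$)
$- h = \left(-1\right) \left(- \frac{473}{197}\right) = \frac{473}{197}$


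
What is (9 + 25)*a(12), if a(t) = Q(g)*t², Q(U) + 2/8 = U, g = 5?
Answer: 23256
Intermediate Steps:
Q(U) = -¼ + U
a(t) = 19*t²/4 (a(t) = (-¼ + 5)*t² = 19*t²/4)
(9 + 25)*a(12) = (9 + 25)*((19/4)*12²) = 34*((19/4)*144) = 34*684 = 23256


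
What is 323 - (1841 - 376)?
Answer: -1142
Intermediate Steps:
323 - (1841 - 376) = 323 - 1*1465 = 323 - 1465 = -1142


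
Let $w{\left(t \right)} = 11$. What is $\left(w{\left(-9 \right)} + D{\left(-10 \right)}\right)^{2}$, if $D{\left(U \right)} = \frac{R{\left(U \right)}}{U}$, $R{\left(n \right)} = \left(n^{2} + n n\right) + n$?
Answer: $64$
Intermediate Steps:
$R{\left(n \right)} = n + 2 n^{2}$ ($R{\left(n \right)} = \left(n^{2} + n^{2}\right) + n = 2 n^{2} + n = n + 2 n^{2}$)
$D{\left(U \right)} = 1 + 2 U$ ($D{\left(U \right)} = \frac{U \left(1 + 2 U\right)}{U} = 1 + 2 U$)
$\left(w{\left(-9 \right)} + D{\left(-10 \right)}\right)^{2} = \left(11 + \left(1 + 2 \left(-10\right)\right)\right)^{2} = \left(11 + \left(1 - 20\right)\right)^{2} = \left(11 - 19\right)^{2} = \left(-8\right)^{2} = 64$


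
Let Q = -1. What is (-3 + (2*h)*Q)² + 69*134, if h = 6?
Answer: 9471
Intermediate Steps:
(-3 + (2*h)*Q)² + 69*134 = (-3 + (2*6)*(-1))² + 69*134 = (-3 + 12*(-1))² + 9246 = (-3 - 12)² + 9246 = (-15)² + 9246 = 225 + 9246 = 9471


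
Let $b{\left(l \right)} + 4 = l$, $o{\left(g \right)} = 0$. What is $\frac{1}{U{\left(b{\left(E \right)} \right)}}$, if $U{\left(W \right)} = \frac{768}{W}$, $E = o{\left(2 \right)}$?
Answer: $- \frac{1}{192} \approx -0.0052083$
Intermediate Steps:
$E = 0$
$b{\left(l \right)} = -4 + l$
$\frac{1}{U{\left(b{\left(E \right)} \right)}} = \frac{1}{768 \frac{1}{-4 + 0}} = \frac{1}{768 \frac{1}{-4}} = \frac{1}{768 \left(- \frac{1}{4}\right)} = \frac{1}{-192} = - \frac{1}{192}$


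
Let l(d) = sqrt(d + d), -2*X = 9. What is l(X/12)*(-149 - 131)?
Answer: -140*I*sqrt(3) ≈ -242.49*I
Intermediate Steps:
X = -9/2 (X = -1/2*9 = -9/2 ≈ -4.5000)
l(d) = sqrt(2)*sqrt(d) (l(d) = sqrt(2*d) = sqrt(2)*sqrt(d))
l(X/12)*(-149 - 131) = (sqrt(2)*sqrt(-9/2/12))*(-149 - 131) = (sqrt(2)*sqrt(-9/2*1/12))*(-280) = (sqrt(2)*sqrt(-3/8))*(-280) = (sqrt(2)*(I*sqrt(6)/4))*(-280) = (I*sqrt(3)/2)*(-280) = -140*I*sqrt(3)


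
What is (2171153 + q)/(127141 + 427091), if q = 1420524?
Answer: 3591677/554232 ≈ 6.4805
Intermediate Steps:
(2171153 + q)/(127141 + 427091) = (2171153 + 1420524)/(127141 + 427091) = 3591677/554232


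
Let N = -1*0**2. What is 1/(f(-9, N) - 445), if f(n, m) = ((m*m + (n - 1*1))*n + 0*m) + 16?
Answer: -1/339 ≈ -0.0029499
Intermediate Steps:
N = 0 (N = -1*0 = 0)
f(n, m) = 16 + n*(-1 + n + m**2) (f(n, m) = ((m**2 + (n - 1))*n + 0) + 16 = ((m**2 + (-1 + n))*n + 0) + 16 = ((-1 + n + m**2)*n + 0) + 16 = (n*(-1 + n + m**2) + 0) + 16 = n*(-1 + n + m**2) + 16 = 16 + n*(-1 + n + m**2))
1/(f(-9, N) - 445) = 1/((16 + (-9)**2 - 1*(-9) - 9*0**2) - 445) = 1/((16 + 81 + 9 - 9*0) - 445) = 1/((16 + 81 + 9 + 0) - 445) = 1/(106 - 445) = 1/(-339) = -1/339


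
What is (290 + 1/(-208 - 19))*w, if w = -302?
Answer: -19880358/227 ≈ -87579.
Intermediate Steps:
(290 + 1/(-208 - 19))*w = (290 + 1/(-208 - 19))*(-302) = (290 + 1/(-227))*(-302) = (290 - 1/227)*(-302) = (65829/227)*(-302) = -19880358/227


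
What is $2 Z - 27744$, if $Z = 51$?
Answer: $-27642$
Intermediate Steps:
$2 Z - 27744 = 2 \cdot 51 - 27744 = 102 - 27744 = -27642$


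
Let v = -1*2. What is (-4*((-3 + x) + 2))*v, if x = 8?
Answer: 56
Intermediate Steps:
v = -2
(-4*((-3 + x) + 2))*v = -4*((-3 + 8) + 2)*(-2) = -4*(5 + 2)*(-2) = -4*7*(-2) = -28*(-2) = 56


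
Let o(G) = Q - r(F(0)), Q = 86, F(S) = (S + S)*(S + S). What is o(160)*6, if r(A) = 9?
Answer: 462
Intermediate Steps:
F(S) = 4*S**2 (F(S) = (2*S)*(2*S) = 4*S**2)
o(G) = 77 (o(G) = 86 - 1*9 = 86 - 9 = 77)
o(160)*6 = 77*6 = 462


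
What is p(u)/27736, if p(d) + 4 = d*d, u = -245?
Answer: 60021/27736 ≈ 2.1640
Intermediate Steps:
p(d) = -4 + d² (p(d) = -4 + d*d = -4 + d²)
p(u)/27736 = (-4 + (-245)²)/27736 = (-4 + 60025)*(1/27736) = 60021*(1/27736) = 60021/27736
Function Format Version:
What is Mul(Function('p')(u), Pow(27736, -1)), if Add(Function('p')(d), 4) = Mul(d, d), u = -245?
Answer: Rational(60021, 27736) ≈ 2.1640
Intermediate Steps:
Function('p')(d) = Add(-4, Pow(d, 2)) (Function('p')(d) = Add(-4, Mul(d, d)) = Add(-4, Pow(d, 2)))
Mul(Function('p')(u), Pow(27736, -1)) = Mul(Add(-4, Pow(-245, 2)), Pow(27736, -1)) = Mul(Add(-4, 60025), Rational(1, 27736)) = Mul(60021, Rational(1, 27736)) = Rational(60021, 27736)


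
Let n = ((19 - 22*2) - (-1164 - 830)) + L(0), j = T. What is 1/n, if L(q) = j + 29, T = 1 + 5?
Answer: 1/2004 ≈ 0.00049900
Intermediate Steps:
T = 6
j = 6
L(q) = 35 (L(q) = 6 + 29 = 35)
n = 2004 (n = ((19 - 22*2) - (-1164 - 830)) + 35 = ((19 - 44) - 1*(-1994)) + 35 = (-25 + 1994) + 35 = 1969 + 35 = 2004)
1/n = 1/2004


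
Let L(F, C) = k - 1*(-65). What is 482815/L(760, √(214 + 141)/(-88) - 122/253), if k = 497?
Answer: 482815/562 ≈ 859.10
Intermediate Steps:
L(F, C) = 562 (L(F, C) = 497 - 1*(-65) = 497 + 65 = 562)
482815/L(760, √(214 + 141)/(-88) - 122/253) = 482815/562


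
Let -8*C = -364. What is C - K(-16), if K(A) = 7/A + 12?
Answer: 543/16 ≈ 33.938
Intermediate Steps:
C = 91/2 (C = -⅛*(-364) = 91/2 ≈ 45.500)
K(A) = 12 + 7/A
C - K(-16) = 91/2 - (12 + 7/(-16)) = 91/2 - (12 + 7*(-1/16)) = 91/2 - (12 - 7/16) = 91/2 - 1*185/16 = 91/2 - 185/16 = 543/16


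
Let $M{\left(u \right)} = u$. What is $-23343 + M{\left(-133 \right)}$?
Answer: $-23476$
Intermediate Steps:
$-23343 + M{\left(-133 \right)} = -23343 - 133 = -23476$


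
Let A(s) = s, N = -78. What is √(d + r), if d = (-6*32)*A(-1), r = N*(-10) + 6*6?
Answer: 12*√7 ≈ 31.749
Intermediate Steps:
r = 816 (r = -78*(-10) + 6*6 = 780 + 36 = 816)
d = 192 (d = -6*32*(-1) = -192*(-1) = 192)
√(d + r) = √(192 + 816) = √1008 = 12*√7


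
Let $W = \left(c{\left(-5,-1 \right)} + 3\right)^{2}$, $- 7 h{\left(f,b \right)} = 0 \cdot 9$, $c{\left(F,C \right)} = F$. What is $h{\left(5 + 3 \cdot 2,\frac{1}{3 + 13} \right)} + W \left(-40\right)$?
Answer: $-160$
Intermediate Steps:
$h{\left(f,b \right)} = 0$ ($h{\left(f,b \right)} = - \frac{0 \cdot 9}{7} = \left(- \frac{1}{7}\right) 0 = 0$)
$W = 4$ ($W = \left(-5 + 3\right)^{2} = \left(-2\right)^{2} = 4$)
$h{\left(5 + 3 \cdot 2,\frac{1}{3 + 13} \right)} + W \left(-40\right) = 0 + 4 \left(-40\right) = 0 - 160 = -160$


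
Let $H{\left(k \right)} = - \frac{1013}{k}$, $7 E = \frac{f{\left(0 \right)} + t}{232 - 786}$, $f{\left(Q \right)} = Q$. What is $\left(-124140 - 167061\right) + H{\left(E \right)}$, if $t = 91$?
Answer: $- \frac{3224411}{13} \approx -2.4803 \cdot 10^{5}$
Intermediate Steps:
$E = - \frac{13}{554}$ ($E = \frac{\left(0 + 91\right) \frac{1}{232 - 786}}{7} = \frac{91 \frac{1}{-554}}{7} = \frac{91 \left(- \frac{1}{554}\right)}{7} = \frac{1}{7} \left(- \frac{91}{554}\right) = - \frac{13}{554} \approx -0.023466$)
$\left(-124140 - 167061\right) + H{\left(E \right)} = \left(-124140 - 167061\right) - \frac{1013}{- \frac{13}{554}} = \left(-124140 - 167061\right) - - \frac{561202}{13} = -291201 + \frac{561202}{13} = - \frac{3224411}{13}$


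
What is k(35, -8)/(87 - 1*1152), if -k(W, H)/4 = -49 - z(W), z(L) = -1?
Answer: -64/355 ≈ -0.18028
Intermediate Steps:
k(W, H) = 192 (k(W, H) = -4*(-49 - 1*(-1)) = -4*(-49 + 1) = -4*(-48) = 192)
k(35, -8)/(87 - 1*1152) = 192/(87 - 1*1152) = 192/(87 - 1152) = 192/(-1065) = 192*(-1/1065) = -64/355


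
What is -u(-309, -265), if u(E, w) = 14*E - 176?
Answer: 4502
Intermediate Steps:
u(E, w) = -176 + 14*E
-u(-309, -265) = -(-176 + 14*(-309)) = -(-176 - 4326) = -1*(-4502) = 4502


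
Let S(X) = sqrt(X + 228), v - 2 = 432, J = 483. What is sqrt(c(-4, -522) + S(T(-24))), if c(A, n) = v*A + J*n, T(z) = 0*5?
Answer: sqrt(-253862 + 2*sqrt(57)) ≈ 503.83*I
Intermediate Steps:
v = 434 (v = 2 + 432 = 434)
T(z) = 0
S(X) = sqrt(228 + X)
c(A, n) = 434*A + 483*n
sqrt(c(-4, -522) + S(T(-24))) = sqrt((434*(-4) + 483*(-522)) + sqrt(228 + 0)) = sqrt((-1736 - 252126) + sqrt(228)) = sqrt(-253862 + 2*sqrt(57))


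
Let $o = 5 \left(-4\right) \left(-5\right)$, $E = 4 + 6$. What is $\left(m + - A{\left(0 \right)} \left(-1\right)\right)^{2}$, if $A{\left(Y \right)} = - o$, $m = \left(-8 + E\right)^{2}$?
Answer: $9216$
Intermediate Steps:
$E = 10$
$o = 100$ ($o = \left(-20\right) \left(-5\right) = 100$)
$m = 4$ ($m = \left(-8 + 10\right)^{2} = 2^{2} = 4$)
$A{\left(Y \right)} = -100$ ($A{\left(Y \right)} = \left(-1\right) 100 = -100$)
$\left(m + - A{\left(0 \right)} \left(-1\right)\right)^{2} = \left(4 + \left(-1\right) \left(-100\right) \left(-1\right)\right)^{2} = \left(4 + 100 \left(-1\right)\right)^{2} = \left(4 - 100\right)^{2} = \left(-96\right)^{2} = 9216$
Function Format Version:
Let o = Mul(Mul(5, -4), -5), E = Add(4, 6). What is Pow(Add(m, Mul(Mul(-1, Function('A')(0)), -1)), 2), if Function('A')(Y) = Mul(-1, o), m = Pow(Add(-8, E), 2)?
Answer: 9216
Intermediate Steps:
E = 10
o = 100 (o = Mul(-20, -5) = 100)
m = 4 (m = Pow(Add(-8, 10), 2) = Pow(2, 2) = 4)
Function('A')(Y) = -100 (Function('A')(Y) = Mul(-1, 100) = -100)
Pow(Add(m, Mul(Mul(-1, Function('A')(0)), -1)), 2) = Pow(Add(4, Mul(Mul(-1, -100), -1)), 2) = Pow(Add(4, Mul(100, -1)), 2) = Pow(Add(4, -100), 2) = Pow(-96, 2) = 9216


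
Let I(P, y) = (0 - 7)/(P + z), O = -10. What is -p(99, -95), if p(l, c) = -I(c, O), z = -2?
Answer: 7/97 ≈ 0.072165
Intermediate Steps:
I(P, y) = -7/(-2 + P) (I(P, y) = (0 - 7)/(P - 2) = -7/(-2 + P))
p(l, c) = 7/(-2 + c) (p(l, c) = -(-7)/(-2 + c) = 7/(-2 + c))
-p(99, -95) = -7/(-2 - 95) = -7/(-97) = -7*(-1)/97 = -1*(-7/97) = 7/97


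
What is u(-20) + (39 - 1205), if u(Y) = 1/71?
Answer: -82785/71 ≈ -1166.0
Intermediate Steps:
u(Y) = 1/71
u(-20) + (39 - 1205) = 1/71 + (39 - 1205) = 1/71 - 1166 = -82785/71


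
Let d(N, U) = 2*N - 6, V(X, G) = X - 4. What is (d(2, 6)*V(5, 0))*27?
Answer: -54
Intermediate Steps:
V(X, G) = -4 + X
d(N, U) = -6 + 2*N
(d(2, 6)*V(5, 0))*27 = ((-6 + 2*2)*(-4 + 5))*27 = ((-6 + 4)*1)*27 = -2*1*27 = -2*27 = -54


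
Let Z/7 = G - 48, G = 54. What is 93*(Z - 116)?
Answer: -6882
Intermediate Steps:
Z = 42 (Z = 7*(54 - 48) = 7*6 = 42)
93*(Z - 116) = 93*(42 - 116) = 93*(-74) = -6882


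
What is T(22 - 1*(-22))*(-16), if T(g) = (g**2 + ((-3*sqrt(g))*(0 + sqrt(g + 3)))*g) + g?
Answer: -31680 + 4224*sqrt(517) ≈ 64364.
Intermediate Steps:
T(g) = g + g**2 - 3*g**(3/2)*sqrt(3 + g) (T(g) = (g**2 + ((-3*sqrt(g))*(0 + sqrt(3 + g)))*g) + g = (g**2 + ((-3*sqrt(g))*sqrt(3 + g))*g) + g = (g**2 + (-3*sqrt(g)*sqrt(3 + g))*g) + g = (g**2 - 3*g**(3/2)*sqrt(3 + g)) + g = g + g**2 - 3*g**(3/2)*sqrt(3 + g))
T(22 - 1*(-22))*(-16) = ((22 - 1*(-22)) + (22 - 1*(-22))**2 - 3*(22 - 1*(-22))**(3/2)*sqrt(3 + (22 - 1*(-22))))*(-16) = ((22 + 22) + (22 + 22)**2 - 3*(22 + 22)**(3/2)*sqrt(3 + (22 + 22)))*(-16) = (44 + 44**2 - 3*44**(3/2)*sqrt(3 + 44))*(-16) = (44 + 1936 - 3*88*sqrt(11)*sqrt(47))*(-16) = (44 + 1936 - 264*sqrt(517))*(-16) = (1980 - 264*sqrt(517))*(-16) = -31680 + 4224*sqrt(517)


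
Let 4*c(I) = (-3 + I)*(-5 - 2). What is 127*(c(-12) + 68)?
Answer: 47879/4 ≈ 11970.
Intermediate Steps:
c(I) = 21/4 - 7*I/4 (c(I) = ((-3 + I)*(-5 - 2))/4 = ((-3 + I)*(-7))/4 = (21 - 7*I)/4 = 21/4 - 7*I/4)
127*(c(-12) + 68) = 127*((21/4 - 7/4*(-12)) + 68) = 127*((21/4 + 21) + 68) = 127*(105/4 + 68) = 127*(377/4) = 47879/4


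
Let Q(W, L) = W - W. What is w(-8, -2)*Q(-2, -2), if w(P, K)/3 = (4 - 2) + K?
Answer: 0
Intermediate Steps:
w(P, K) = 6 + 3*K (w(P, K) = 3*((4 - 2) + K) = 3*(2 + K) = 6 + 3*K)
Q(W, L) = 0
w(-8, -2)*Q(-2, -2) = (6 + 3*(-2))*0 = (6 - 6)*0 = 0*0 = 0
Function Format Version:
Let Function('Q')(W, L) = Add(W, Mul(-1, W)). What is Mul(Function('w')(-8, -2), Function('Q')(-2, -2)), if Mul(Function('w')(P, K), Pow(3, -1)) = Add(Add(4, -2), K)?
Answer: 0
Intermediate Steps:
Function('w')(P, K) = Add(6, Mul(3, K)) (Function('w')(P, K) = Mul(3, Add(Add(4, -2), K)) = Mul(3, Add(2, K)) = Add(6, Mul(3, K)))
Function('Q')(W, L) = 0
Mul(Function('w')(-8, -2), Function('Q')(-2, -2)) = Mul(Add(6, Mul(3, -2)), 0) = Mul(Add(6, -6), 0) = Mul(0, 0) = 0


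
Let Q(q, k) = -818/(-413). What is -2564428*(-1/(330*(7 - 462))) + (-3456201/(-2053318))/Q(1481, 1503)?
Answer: -34685794281179/2137237802700 ≈ -16.229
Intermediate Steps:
Q(q, k) = 818/413 (Q(q, k) = -818*(-1/413) = 818/413)
-2564428*(-1/(330*(7 - 462))) + (-3456201/(-2053318))/Q(1481, 1503) = -2564428*(-1/(330*(7 - 462))) + (-3456201/(-2053318))/(818/413) = -2564428/((-330*(-455))) - 3456201*(-1/2053318)*(413/818) = -2564428/150150 + (3456201/2053318)*(413/818) = -2564428*1/150150 + 24193407/28468036 = -1282214/75075 + 24193407/28468036 = -34685794281179/2137237802700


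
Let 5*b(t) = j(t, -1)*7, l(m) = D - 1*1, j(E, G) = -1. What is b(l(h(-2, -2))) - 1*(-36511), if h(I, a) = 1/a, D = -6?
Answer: 182548/5 ≈ 36510.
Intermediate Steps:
h(I, a) = 1/a
l(m) = -7 (l(m) = -6 - 1*1 = -6 - 1 = -7)
b(t) = -7/5 (b(t) = (-1*7)/5 = (1/5)*(-7) = -7/5)
b(l(h(-2, -2))) - 1*(-36511) = -7/5 - 1*(-36511) = -7/5 + 36511 = 182548/5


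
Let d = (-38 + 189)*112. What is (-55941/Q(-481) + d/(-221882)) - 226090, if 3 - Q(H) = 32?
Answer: -24868653957/110941 ≈ -2.2416e+5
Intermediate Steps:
Q(H) = -29 (Q(H) = 3 - 1*32 = 3 - 32 = -29)
d = 16912 (d = 151*112 = 16912)
(-55941/Q(-481) + d/(-221882)) - 226090 = (-55941/(-29) + 16912/(-221882)) - 226090 = (-55941*(-1/29) + 16912*(-1/221882)) - 226090 = (1929 - 8456/110941) - 226090 = 213996733/110941 - 226090 = -24868653957/110941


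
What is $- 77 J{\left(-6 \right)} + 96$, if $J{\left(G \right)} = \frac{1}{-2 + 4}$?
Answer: $\frac{115}{2} \approx 57.5$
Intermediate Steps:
$J{\left(G \right)} = \frac{1}{2}$
$- 77 J{\left(-6 \right)} + 96 = \left(-77\right) \frac{1}{2} + 96 = - \frac{77}{2} + 96 = \frac{115}{2}$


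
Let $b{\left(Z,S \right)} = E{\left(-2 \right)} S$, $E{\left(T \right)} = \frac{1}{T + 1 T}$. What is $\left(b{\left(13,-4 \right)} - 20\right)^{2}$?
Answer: $361$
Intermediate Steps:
$E{\left(T \right)} = \frac{1}{2 T}$ ($E{\left(T \right)} = \frac{1}{T + T} = \frac{1}{2 T}$)
$b{\left(Z,S \right)} = - \frac{S}{4}$ ($b{\left(Z,S \right)} = \frac{1}{2 \left(-2\right)} S = \frac{1}{2} \left(- \frac{1}{2}\right) S = - \frac{S}{4}$)
$\left(b{\left(13,-4 \right)} - 20\right)^{2} = \left(\left(- \frac{1}{4}\right) \left(-4\right) - 20\right)^{2} = \left(1 - 20\right)^{2} = \left(-19\right)^{2} = 361$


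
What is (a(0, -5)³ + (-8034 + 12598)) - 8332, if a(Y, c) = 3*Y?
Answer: -3768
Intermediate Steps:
(a(0, -5)³ + (-8034 + 12598)) - 8332 = ((3*0)³ + (-8034 + 12598)) - 8332 = (0³ + 4564) - 8332 = (0 + 4564) - 8332 = 4564 - 8332 = -3768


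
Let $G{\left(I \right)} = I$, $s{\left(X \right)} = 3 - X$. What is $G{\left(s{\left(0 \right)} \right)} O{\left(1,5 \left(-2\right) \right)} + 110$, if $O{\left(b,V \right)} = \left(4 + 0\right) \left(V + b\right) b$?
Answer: $2$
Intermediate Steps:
$O{\left(b,V \right)} = b \left(4 V + 4 b\right)$ ($O{\left(b,V \right)} = 4 \left(V + b\right) b = \left(4 V + 4 b\right) b = b \left(4 V + 4 b\right)$)
$G{\left(s{\left(0 \right)} \right)} O{\left(1,5 \left(-2\right) \right)} + 110 = \left(3 - 0\right) 4 \cdot 1 \left(5 \left(-2\right) + 1\right) + 110 = \left(3 + 0\right) 4 \cdot 1 \left(-10 + 1\right) + 110 = 3 \cdot 4 \cdot 1 \left(-9\right) + 110 = 3 \left(-36\right) + 110 = -108 + 110 = 2$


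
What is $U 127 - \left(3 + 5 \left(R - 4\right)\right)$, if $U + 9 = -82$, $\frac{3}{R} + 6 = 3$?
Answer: $-11535$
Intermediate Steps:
$R = -1$ ($R = \frac{3}{-6 + 3} = \frac{3}{-3} = 3 \left(- \frac{1}{3}\right) = -1$)
$U = -91$ ($U = -9 - 82 = -91$)
$U 127 - \left(3 + 5 \left(R - 4\right)\right) = \left(-91\right) 127 - \left(3 + 5 \left(-1 - 4\right)\right) = -11557 + \left(\left(\left(8 + 17\right) - 28\right) - -25\right) = -11557 + \left(\left(25 - 28\right) + 25\right) = -11557 + \left(-3 + 25\right) = -11557 + 22 = -11535$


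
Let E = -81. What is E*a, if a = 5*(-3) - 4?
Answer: 1539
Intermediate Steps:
a = -19 (a = -15 - 4 = -19)
E*a = -81*(-19) = 1539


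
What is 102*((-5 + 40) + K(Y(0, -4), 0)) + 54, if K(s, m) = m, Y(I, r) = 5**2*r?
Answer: 3624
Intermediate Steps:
Y(I, r) = 25*r
102*((-5 + 40) + K(Y(0, -4), 0)) + 54 = 102*((-5 + 40) + 0) + 54 = 102*(35 + 0) + 54 = 102*35 + 54 = 3570 + 54 = 3624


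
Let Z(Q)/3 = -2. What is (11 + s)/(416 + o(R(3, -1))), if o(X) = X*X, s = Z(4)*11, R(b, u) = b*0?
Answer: -55/416 ≈ -0.13221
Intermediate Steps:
R(b, u) = 0
Z(Q) = -6 (Z(Q) = 3*(-2) = -6)
s = -66 (s = -6*11 = -66)
o(X) = X**2
(11 + s)/(416 + o(R(3, -1))) = (11 - 66)/(416 + 0**2) = -55/(416 + 0) = -55/416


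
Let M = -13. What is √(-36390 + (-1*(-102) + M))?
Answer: I*√36301 ≈ 190.53*I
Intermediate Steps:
√(-36390 + (-1*(-102) + M)) = √(-36390 + (-1*(-102) - 13)) = √(-36390 + (102 - 13)) = √(-36390 + 89) = √(-36301) = I*√36301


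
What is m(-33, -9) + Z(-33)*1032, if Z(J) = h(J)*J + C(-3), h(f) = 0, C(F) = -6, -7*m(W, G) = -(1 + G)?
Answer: -43352/7 ≈ -6193.1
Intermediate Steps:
m(W, G) = ⅐ + G/7 (m(W, G) = -(-1)*(1 + G)/7 = -(-1 - G)/7 = ⅐ + G/7)
Z(J) = -6 (Z(J) = 0*J - 6 = 0 - 6 = -6)
m(-33, -9) + Z(-33)*1032 = (⅐ + (⅐)*(-9)) - 6*1032 = (⅐ - 9/7) - 6192 = -8/7 - 6192 = -43352/7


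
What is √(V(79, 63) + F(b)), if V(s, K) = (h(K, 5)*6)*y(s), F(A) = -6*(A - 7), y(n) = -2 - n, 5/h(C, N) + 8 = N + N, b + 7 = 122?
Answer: 9*I*√23 ≈ 43.162*I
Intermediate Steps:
b = 115 (b = -7 + 122 = 115)
h(C, N) = 5/(-8 + 2*N) (h(C, N) = 5/(-8 + (N + N)) = 5/(-8 + 2*N))
F(A) = 42 - 6*A (F(A) = -6*(-7 + A) = 42 - 6*A)
V(s, K) = -30 - 15*s (V(s, K) = ((5/(2*(-4 + 5)))*6)*(-2 - s) = (((5/2)/1)*6)*(-2 - s) = (((5/2)*1)*6)*(-2 - s) = ((5/2)*6)*(-2 - s) = 15*(-2 - s) = -30 - 15*s)
√(V(79, 63) + F(b)) = √((-30 - 15*79) + (42 - 6*115)) = √((-30 - 1185) + (42 - 690)) = √(-1215 - 648) = √(-1863) = 9*I*√23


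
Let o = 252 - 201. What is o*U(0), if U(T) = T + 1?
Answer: 51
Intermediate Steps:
U(T) = 1 + T
o = 51
o*U(0) = 51*(1 + 0) = 51*1 = 51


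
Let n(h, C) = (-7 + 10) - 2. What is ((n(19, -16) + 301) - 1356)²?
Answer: 1110916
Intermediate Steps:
n(h, C) = 1 (n(h, C) = 3 - 2 = 1)
((n(19, -16) + 301) - 1356)² = ((1 + 301) - 1356)² = (302 - 1356)² = (-1054)² = 1110916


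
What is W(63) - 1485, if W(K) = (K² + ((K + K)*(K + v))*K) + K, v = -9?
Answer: 431199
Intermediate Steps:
W(K) = K + K² + 2*K²*(-9 + K) (W(K) = (K² + ((K + K)*(K - 9))*K) + K = (K² + ((2*K)*(-9 + K))*K) + K = (K² + (2*K*(-9 + K))*K) + K = (K² + 2*K²*(-9 + K)) + K = K + K² + 2*K²*(-9 + K))
W(63) - 1485 = 63*(1 - 17*63 + 2*63²) - 1485 = 63*(1 - 1071 + 2*3969) - 1485 = 63*(1 - 1071 + 7938) - 1485 = 63*6868 - 1485 = 432684 - 1485 = 431199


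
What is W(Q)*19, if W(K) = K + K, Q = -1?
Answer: -38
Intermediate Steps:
W(K) = 2*K
W(Q)*19 = (2*(-1))*19 = -2*19 = -38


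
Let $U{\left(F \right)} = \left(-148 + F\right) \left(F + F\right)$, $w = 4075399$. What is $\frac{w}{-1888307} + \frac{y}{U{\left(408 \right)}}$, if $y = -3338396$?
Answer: $- \frac{1792138296853}{100155803280} \approx -17.893$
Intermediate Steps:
$U{\left(F \right)} = 2 F \left(-148 + F\right)$ ($U{\left(F \right)} = \left(-148 + F\right) 2 F = 2 F \left(-148 + F\right)$)
$\frac{w}{-1888307} + \frac{y}{U{\left(408 \right)}} = \frac{4075399}{-1888307} - \frac{3338396}{2 \cdot 408 \left(-148 + 408\right)} = 4075399 \left(- \frac{1}{1888307}\right) - \frac{3338396}{2 \cdot 408 \cdot 260} = - \frac{4075399}{1888307} - \frac{3338396}{212160} = - \frac{4075399}{1888307} - \frac{834599}{53040} = - \frac{1792138296853}{100155803280}$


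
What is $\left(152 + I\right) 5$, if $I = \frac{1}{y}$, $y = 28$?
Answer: $\frac{21285}{28} \approx 760.18$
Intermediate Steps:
$I = \frac{1}{28} \approx 0.035714$
$\left(152 + I\right) 5 = \left(152 + \frac{1}{28}\right) 5 = \frac{4257}{28} \cdot 5 = \frac{21285}{28}$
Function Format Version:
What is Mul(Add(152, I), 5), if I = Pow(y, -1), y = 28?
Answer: Rational(21285, 28) ≈ 760.18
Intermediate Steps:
I = Rational(1, 28) (I = Pow(28, -1) = Rational(1, 28) ≈ 0.035714)
Mul(Add(152, I), 5) = Mul(Add(152, Rational(1, 28)), 5) = Mul(Rational(4257, 28), 5) = Rational(21285, 28)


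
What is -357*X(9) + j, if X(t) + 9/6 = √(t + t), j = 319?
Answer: 1709/2 - 1071*√2 ≈ -660.12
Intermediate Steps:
X(t) = -3/2 + √2*√t (X(t) = -3/2 + √(t + t) = -3/2 + √(2*t) = -3/2 + √2*√t)
-357*X(9) + j = -357*(-3/2 + √2*√9) + 319 = -357*(-3/2 + √2*3) + 319 = -357*(-3/2 + 3*√2) + 319 = (1071/2 - 1071*√2) + 319 = 1709/2 - 1071*√2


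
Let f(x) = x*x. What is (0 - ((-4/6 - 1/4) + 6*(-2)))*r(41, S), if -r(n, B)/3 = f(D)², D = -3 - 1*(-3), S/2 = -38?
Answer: 0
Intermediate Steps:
S = -76 (S = 2*(-38) = -76)
D = 0 (D = -3 + 3 = 0)
f(x) = x²
r(n, B) = 0 (r(n, B) = -3*(0²)² = -3*0² = -3*0 = 0)
(0 - ((-4/6 - 1/4) + 6*(-2)))*r(41, S) = (0 - ((-4/6 - 1/4) + 6*(-2)))*0 = (0 - ((-4*⅙ - 1*¼) - 12))*0 = (0 - ((-⅔ - ¼) - 12))*0 = (0 - (-11/12 - 12))*0 = (0 - 1*(-155/12))*0 = (0 + 155/12)*0 = (155/12)*0 = 0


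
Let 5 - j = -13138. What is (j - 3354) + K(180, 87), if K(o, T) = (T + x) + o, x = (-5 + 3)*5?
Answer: 10046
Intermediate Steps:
j = 13143 (j = 5 - 1*(-13138) = 5 + 13138 = 13143)
x = -10 (x = -2*5 = -10)
K(o, T) = -10 + T + o (K(o, T) = (T - 10) + o = (-10 + T) + o = -10 + T + o)
(j - 3354) + K(180, 87) = (13143 - 3354) + (-10 + 87 + 180) = 9789 + 257 = 10046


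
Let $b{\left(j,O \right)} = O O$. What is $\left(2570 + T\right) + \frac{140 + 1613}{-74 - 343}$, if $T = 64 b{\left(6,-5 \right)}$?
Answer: $\frac{1737137}{417} \approx 4165.8$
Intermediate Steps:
$b{\left(j,O \right)} = O^{2}$
$T = 1600$ ($T = 64 \left(-5\right)^{2} = 64 \cdot 25 = 1600$)
$\left(2570 + T\right) + \frac{140 + 1613}{-74 - 343} = \left(2570 + 1600\right) + \frac{140 + 1613}{-74 - 343} = 4170 + \frac{1753}{-417} = 4170 + 1753 \left(- \frac{1}{417}\right) = 4170 - \frac{1753}{417} = \frac{1737137}{417}$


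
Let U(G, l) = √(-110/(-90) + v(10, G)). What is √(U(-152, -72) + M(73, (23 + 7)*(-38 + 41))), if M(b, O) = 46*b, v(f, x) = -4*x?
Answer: √(30222 + 3*√5483)/3 ≈ 58.161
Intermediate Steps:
U(G, l) = √(11/9 - 4*G) (U(G, l) = √(-110/(-90) - 4*G) = √(-110*(-1/90) - 4*G) = √(11/9 - 4*G))
√(U(-152, -72) + M(73, (23 + 7)*(-38 + 41))) = √(√(11 - 36*(-152))/3 + 46*73) = √(√(11 + 5472)/3 + 3358) = √(√5483/3 + 3358) = √(3358 + √5483/3)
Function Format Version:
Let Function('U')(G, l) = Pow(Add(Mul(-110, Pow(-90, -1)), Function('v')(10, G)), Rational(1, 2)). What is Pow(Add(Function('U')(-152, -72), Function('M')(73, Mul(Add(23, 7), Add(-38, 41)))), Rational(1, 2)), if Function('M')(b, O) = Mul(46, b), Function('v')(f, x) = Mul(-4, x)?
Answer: Mul(Rational(1, 3), Pow(Add(30222, Mul(3, Pow(5483, Rational(1, 2)))), Rational(1, 2))) ≈ 58.161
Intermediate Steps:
Function('U')(G, l) = Pow(Add(Rational(11, 9), Mul(-4, G)), Rational(1, 2)) (Function('U')(G, l) = Pow(Add(Mul(-110, Pow(-90, -1)), Mul(-4, G)), Rational(1, 2)) = Pow(Add(Mul(-110, Rational(-1, 90)), Mul(-4, G)), Rational(1, 2)) = Pow(Add(Rational(11, 9), Mul(-4, G)), Rational(1, 2)))
Pow(Add(Function('U')(-152, -72), Function('M')(73, Mul(Add(23, 7), Add(-38, 41)))), Rational(1, 2)) = Pow(Add(Mul(Rational(1, 3), Pow(Add(11, Mul(-36, -152)), Rational(1, 2))), Mul(46, 73)), Rational(1, 2)) = Pow(Add(Mul(Rational(1, 3), Pow(Add(11, 5472), Rational(1, 2))), 3358), Rational(1, 2)) = Pow(Add(Mul(Rational(1, 3), Pow(5483, Rational(1, 2))), 3358), Rational(1, 2)) = Pow(Add(3358, Mul(Rational(1, 3), Pow(5483, Rational(1, 2)))), Rational(1, 2))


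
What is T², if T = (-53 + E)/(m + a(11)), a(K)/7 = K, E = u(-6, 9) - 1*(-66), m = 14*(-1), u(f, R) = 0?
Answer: 169/3969 ≈ 0.042580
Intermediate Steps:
m = -14
E = 66 (E = 0 - 1*(-66) = 0 + 66 = 66)
a(K) = 7*K
T = 13/63 (T = (-53 + 66)/(-14 + 7*11) = 13/(-14 + 77) = 13/63 ≈ 0.20635)
T² = (13/63)² = 169/3969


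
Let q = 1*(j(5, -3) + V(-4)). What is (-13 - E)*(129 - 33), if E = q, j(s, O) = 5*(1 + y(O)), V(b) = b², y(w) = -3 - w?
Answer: -3264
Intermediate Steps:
j(s, O) = -10 - 5*O (j(s, O) = 5*(1 + (-3 - O)) = 5*(-2 - O) = -10 - 5*O)
q = 21 (q = 1*((-10 - 5*(-3)) + (-4)²) = 1*((-10 + 15) + 16) = 1*(5 + 16) = 1*21 = 21)
E = 21
(-13 - E)*(129 - 33) = (-13 - 1*21)*(129 - 33) = (-13 - 21)*96 = -34*96 = -3264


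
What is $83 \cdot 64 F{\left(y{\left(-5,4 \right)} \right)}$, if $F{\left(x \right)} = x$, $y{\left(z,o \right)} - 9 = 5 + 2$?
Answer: $84992$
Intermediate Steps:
$y{\left(z,o \right)} = 16$ ($y{\left(z,o \right)} = 9 + \left(5 + 2\right) = 9 + 7 = 16$)
$83 \cdot 64 F{\left(y{\left(-5,4 \right)} \right)} = 83 \cdot 64 \cdot 16 = 5312 \cdot 16 = 84992$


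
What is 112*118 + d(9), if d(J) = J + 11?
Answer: 13236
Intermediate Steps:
d(J) = 11 + J
112*118 + d(9) = 112*118 + (11 + 9) = 13216 + 20 = 13236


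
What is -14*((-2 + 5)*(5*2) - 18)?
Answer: -168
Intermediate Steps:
-14*((-2 + 5)*(5*2) - 18) = -14*(3*10 - 18) = -14*(30 - 18) = -14*12 = -168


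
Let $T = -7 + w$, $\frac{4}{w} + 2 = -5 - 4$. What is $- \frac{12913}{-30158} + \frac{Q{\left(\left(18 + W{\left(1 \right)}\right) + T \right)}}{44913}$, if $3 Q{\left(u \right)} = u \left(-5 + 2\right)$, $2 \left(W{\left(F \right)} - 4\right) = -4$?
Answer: $\frac{6375385297}{14899348794} \approx 0.4279$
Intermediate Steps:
$W{\left(F \right)} = 2$ ($W{\left(F \right)} = 4 + \frac{1}{2} \left(-4\right) = 4 - 2 = 2$)
$w = - \frac{4}{11}$ ($w = \frac{4}{-2 - 9} = \frac{4}{-11} = 4 \left(- \frac{1}{11}\right) = - \frac{4}{11} \approx -0.36364$)
$T = - \frac{81}{11}$ ($T = -7 - \frac{4}{11} = - \frac{81}{11} \approx -7.3636$)
$Q{\left(u \right)} = - u$ ($Q{\left(u \right)} = \frac{u \left(-5 + 2\right)}{3} = \frac{u \left(-3\right)}{3} = \frac{\left(-3\right) u}{3} = - u$)
$- \frac{12913}{-30158} + \frac{Q{\left(\left(18 + W{\left(1 \right)}\right) + T \right)}}{44913} = - \frac{12913}{-30158} + \frac{\left(-1\right) \left(\left(18 + 2\right) - \frac{81}{11}\right)}{44913} = \left(-12913\right) \left(- \frac{1}{30158}\right) + - (20 - \frac{81}{11}) \frac{1}{44913} = \frac{12913}{30158} + \left(-1\right) \frac{139}{11} \cdot \frac{1}{44913} = \frac{12913}{30158} - \frac{139}{494043} = \frac{6375385297}{14899348794}$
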